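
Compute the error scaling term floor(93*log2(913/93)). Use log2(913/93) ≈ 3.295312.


log2(n/k) = log2(913/93) ≈ 3.295312.
k*log2(n/k) ≈ 93*3.295312 = 306.464016.
floor(306.464016) = 306.

306


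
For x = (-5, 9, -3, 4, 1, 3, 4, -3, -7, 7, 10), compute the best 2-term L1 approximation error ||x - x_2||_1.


Sorted |x_i| descending: [10, 9, 7, 7, 5, 4, 4, 3, 3, 3, 1]
Keep top 2: [10, 9]
Tail entries: [7, 7, 5, 4, 4, 3, 3, 3, 1]
L1 error = sum of tail = 37.

37


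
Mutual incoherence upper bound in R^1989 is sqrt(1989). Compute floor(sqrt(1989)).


44^2 = 1936 <= 1989 < 2025 = 45^2, so 44 <= sqrt(1989) < 45.
floor(sqrt(1989)) = 44.

44


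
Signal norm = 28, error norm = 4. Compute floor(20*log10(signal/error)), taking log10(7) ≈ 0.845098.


||x||/||e|| = 28/4 = 7.
log10(7) ≈ 0.845098.
20*log10(||x||/||e||) ≈ 20*0.845098 = 16.90196.
floor(16.90196) = 16.

16


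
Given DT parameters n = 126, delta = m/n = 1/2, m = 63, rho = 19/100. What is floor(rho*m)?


m = 1/2*126 = 63.
rho = 19/100.
rho*m = 19/100*63 = 11.97.
k = floor(11.97) = 11.

11


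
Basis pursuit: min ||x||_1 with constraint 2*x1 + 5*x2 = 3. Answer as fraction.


Axis intercepts:
  x1 = 3/2, x2 = 0: L1 = 3/2
  x1 = 0, x2 = 3/5: L1 = 3/5
x* = (0, 3/5)
||x*||_1 = 3/5.

3/5


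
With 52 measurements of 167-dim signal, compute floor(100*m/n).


100*m/n = 100*52/167 ≈ 31.1377.
floor = 31.

31


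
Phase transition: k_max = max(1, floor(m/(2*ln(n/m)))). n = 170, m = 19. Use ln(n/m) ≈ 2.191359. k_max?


n/m = 170/19.
ln(n/m) ≈ 2.191359.
2*ln(n/m) ≈ 4.382718.
m/(2*ln(n/m)) ≈ 19/4.382718 ≈ 4.3352.
floor = 4.
k_max = max(1, 4) = 4.

4


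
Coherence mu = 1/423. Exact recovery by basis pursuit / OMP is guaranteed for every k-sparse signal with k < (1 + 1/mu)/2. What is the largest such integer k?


1/mu = 423.
1 + 1/mu = 424.
(1 + 1/mu)/2 = 212 is an integer and the inequality is strict, so k_max = 212 - 1 = 211.

211


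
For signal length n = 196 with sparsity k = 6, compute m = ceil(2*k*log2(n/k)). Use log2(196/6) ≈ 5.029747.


log2(n/k) = log2(196/6) ≈ 5.029747.
2*k*log2(n/k) ≈ 2*6*5.029747 = 60.356964.
m = ceil(60.356964) = 61.

61


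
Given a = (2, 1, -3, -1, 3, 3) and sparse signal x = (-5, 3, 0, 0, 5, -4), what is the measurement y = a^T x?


Non-zero terms: ['2*-5', '1*3', '3*5', '3*-4']
Products: [-10, 3, 15, -12]
y = sum = -4.

-4


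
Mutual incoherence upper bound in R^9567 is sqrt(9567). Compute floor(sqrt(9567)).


97^2 = 9409 <= 9567 < 9604 = 98^2, so 97 <= sqrt(9567) < 98.
floor(sqrt(9567)) = 97.

97


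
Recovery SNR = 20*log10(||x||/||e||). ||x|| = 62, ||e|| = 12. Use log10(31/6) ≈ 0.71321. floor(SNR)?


||x||/||e|| = 62/12 = 31/6.
log10(31/6) ≈ 0.71321.
20*log10(||x||/||e||) ≈ 20*0.71321 = 14.2642.
floor(14.2642) = 14.

14


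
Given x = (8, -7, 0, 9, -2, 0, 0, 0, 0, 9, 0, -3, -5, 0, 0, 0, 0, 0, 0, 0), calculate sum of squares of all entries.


Non-zero entries: [(0, 8), (1, -7), (3, 9), (4, -2), (9, 9), (11, -3), (12, -5)]
Squares: [64, 49, 81, 4, 81, 9, 25]
||x||_2^2 = sum = 313.

313


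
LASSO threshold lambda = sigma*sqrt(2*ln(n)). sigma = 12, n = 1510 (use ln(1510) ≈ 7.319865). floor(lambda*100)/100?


ln(1510) ≈ 7.319865.
2*ln(n) ≈ 14.63973.
sqrt(2*ln(n)) ≈ sqrt(14.63973) ≈ 3.82619.
lambda ≈ 12*3.82619 = 45.91428.
floor(lambda*100)/100 = 45.91.

45.91


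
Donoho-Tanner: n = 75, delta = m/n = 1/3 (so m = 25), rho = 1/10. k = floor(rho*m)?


m = 1/3*75 = 25.
rho = 1/10.
rho*m = 1/10*25 = 2.5.
k = floor(2.5) = 2.

2


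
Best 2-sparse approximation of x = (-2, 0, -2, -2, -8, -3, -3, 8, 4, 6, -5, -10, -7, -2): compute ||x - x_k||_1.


Sorted |x_i| descending: [10, 8, 8, 7, 6, 5, 4, 3, 3, 2, 2, 2, 2, 0]
Keep top 2: [10, 8]
Tail entries: [8, 7, 6, 5, 4, 3, 3, 2, 2, 2, 2, 0]
L1 error = sum of tail = 44.

44


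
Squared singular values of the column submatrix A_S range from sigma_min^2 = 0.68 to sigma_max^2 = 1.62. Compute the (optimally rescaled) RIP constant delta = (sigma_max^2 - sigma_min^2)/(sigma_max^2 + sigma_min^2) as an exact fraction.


lambda_max - lambda_min = 1.62 - 0.68 = 0.94.
lambda_max + lambda_min = 1.62 + 0.68 = 2.30.
delta = 0.94/2.30 = 94/230 = 47/115.

47/115


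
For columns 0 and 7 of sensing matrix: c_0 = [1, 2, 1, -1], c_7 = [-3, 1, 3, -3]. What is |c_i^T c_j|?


Inner product: 1*-3 + 2*1 + 1*3 + -1*-3
Products: [-3, 2, 3, 3]
Sum = 5.
|dot| = 5.

5


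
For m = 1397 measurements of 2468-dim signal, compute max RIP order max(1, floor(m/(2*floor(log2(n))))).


floor(log2(2468)) = 11.
2*11 = 22.
m/(2*floor(log2(n))) = 1397/22 ≈ 63.5.
floor = 63.
k = max(1, 63) = 63.

63


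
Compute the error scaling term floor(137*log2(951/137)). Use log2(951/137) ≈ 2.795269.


log2(n/k) = log2(951/137) ≈ 2.795269.
k*log2(n/k) ≈ 137*2.795269 = 382.951853.
floor(382.951853) = 382.

382


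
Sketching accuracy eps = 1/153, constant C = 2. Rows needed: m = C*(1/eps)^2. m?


1/eps = 153.
(1/eps)^2 = 23409.
m = 2*23409 = 46818.

46818


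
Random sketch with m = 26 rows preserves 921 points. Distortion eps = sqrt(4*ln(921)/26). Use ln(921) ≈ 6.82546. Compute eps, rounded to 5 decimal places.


ln(921) ≈ 6.82546.
4*ln(N)/m ≈ 4*6.82546/26 ≈ 1.05007077.
eps = sqrt(1.05007077) ≈ 1.0247296 ≈ 1.02473.

1.02473


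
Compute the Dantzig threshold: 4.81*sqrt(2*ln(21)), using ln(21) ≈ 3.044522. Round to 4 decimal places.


ln(21) ≈ 3.044522.
2*ln(n) ≈ 6.089044.
sqrt(2*ln(n)) ≈ sqrt(6.089044) ≈ 2.467599.
threshold ≈ 4.81*2.467599 = 11.86915119 ≈ 11.8692.

11.8692


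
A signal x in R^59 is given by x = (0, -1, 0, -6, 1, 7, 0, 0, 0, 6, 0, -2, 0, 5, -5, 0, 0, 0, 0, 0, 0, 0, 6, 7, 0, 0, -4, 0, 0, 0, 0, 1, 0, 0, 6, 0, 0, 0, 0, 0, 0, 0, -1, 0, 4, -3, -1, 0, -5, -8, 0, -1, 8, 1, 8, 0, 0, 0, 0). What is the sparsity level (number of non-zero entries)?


Non-zero positions: [1, 3, 4, 5, 9, 11, 13, 14, 22, 23, 26, 31, 34, 42, 44, 45, 46, 48, 49, 51, 52, 53, 54].
Sparsity = 23.

23


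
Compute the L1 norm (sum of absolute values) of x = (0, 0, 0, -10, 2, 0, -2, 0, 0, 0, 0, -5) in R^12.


Non-zero entries: [(3, -10), (4, 2), (6, -2), (11, -5)]
Absolute values: [10, 2, 2, 5]
||x||_1 = sum = 19.

19


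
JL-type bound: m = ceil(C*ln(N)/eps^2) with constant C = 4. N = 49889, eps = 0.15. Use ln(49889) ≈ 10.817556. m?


ln(49889) ≈ 10.817556.
eps^2 = 0.15^2 = 0.0225.
C*ln(N)/eps^2 ≈ 4*10.817556/0.0225 ≈ 1923.1211.
m = ceil(1923.1211) = 1924.

1924


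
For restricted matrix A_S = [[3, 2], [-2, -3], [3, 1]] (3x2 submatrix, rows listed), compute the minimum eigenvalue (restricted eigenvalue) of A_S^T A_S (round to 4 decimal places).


A_S^T A_S = [[22, 15], [15, 14]].
trace = 36.
det = 83.
disc = trace^2 - 4*det = 1296 - 4*83 = 964.
sqrt(964) ≈ 31.048349.
lam_min = (36 - sqrt(964))/2 ≈ (36 - 31.048349)/2 = 2.4758255 ≈ 2.4758.

2.4758


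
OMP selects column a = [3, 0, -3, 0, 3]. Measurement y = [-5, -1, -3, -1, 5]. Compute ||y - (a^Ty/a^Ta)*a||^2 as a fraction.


a^T a = 27.
a^T y = 9.
coeff = 9/27 = 1/3.
||r||^2 = 58.

58


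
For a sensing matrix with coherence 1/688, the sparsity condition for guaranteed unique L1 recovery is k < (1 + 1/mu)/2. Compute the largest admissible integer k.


1/mu = 688.
1 + 1/mu = 689.
(1 + 1/mu)/2 = 344.5 is not an integer, so k_max = floor(344.5) = 344.

344


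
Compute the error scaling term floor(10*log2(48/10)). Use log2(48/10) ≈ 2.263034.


log2(n/k) = log2(48/10) ≈ 2.263034.
k*log2(n/k) ≈ 10*2.263034 = 22.63034.
floor(22.63034) = 22.

22


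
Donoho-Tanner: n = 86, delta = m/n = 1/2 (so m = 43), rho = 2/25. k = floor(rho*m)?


m = 1/2*86 = 43.
rho = 2/25.
rho*m = 2/25*43 = 3.44.
k = floor(3.44) = 3.

3


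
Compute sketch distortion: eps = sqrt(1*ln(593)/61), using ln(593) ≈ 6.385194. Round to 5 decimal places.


ln(593) ≈ 6.385194.
1*ln(N)/m ≈ 1*6.385194/61 ≈ 0.10467531.
eps = sqrt(0.10467531) ≈ 0.3235356 ≈ 0.32354.

0.32354


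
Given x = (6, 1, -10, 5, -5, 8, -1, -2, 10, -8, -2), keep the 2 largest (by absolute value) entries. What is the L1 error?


Sorted |x_i| descending: [10, 10, 8, 8, 6, 5, 5, 2, 2, 1, 1]
Keep top 2: [10, 10]
Tail entries: [8, 8, 6, 5, 5, 2, 2, 1, 1]
L1 error = sum of tail = 38.

38


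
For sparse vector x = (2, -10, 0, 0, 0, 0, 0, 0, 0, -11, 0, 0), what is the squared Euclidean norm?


Non-zero entries: [(0, 2), (1, -10), (9, -11)]
Squares: [4, 100, 121]
||x||_2^2 = sum = 225.

225


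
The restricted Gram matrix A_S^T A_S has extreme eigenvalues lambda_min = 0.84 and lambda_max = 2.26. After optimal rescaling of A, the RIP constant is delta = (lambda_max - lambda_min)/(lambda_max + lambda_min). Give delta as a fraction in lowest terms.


lambda_max - lambda_min = 2.26 - 0.84 = 1.42.
lambda_max + lambda_min = 2.26 + 0.84 = 3.10.
delta = 1.42/3.10 = 142/310 = 71/155.

71/155


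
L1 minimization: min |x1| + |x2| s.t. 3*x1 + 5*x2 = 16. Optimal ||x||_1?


Axis intercepts:
  x1 = 16/3, x2 = 0: L1 = 16/3
  x1 = 0, x2 = 16/5: L1 = 16/5
x* = (0, 16/5)
||x*||_1 = 16/5.

16/5


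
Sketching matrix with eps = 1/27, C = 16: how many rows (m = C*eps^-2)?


1/eps = 27.
(1/eps)^2 = 729.
m = 16*729 = 11664.

11664


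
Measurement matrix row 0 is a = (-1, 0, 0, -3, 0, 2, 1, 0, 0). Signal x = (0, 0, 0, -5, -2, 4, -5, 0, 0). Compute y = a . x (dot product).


Non-zero terms: ['-3*-5', '0*-2', '2*4', '1*-5']
Products: [15, 0, 8, -5]
y = sum = 18.

18


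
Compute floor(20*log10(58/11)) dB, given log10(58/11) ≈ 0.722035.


||x||/||e|| = 58/11.
log10(58/11) ≈ 0.722035.
20*log10(||x||/||e||) ≈ 20*0.722035 = 14.4407.
floor(14.4407) = 14.

14


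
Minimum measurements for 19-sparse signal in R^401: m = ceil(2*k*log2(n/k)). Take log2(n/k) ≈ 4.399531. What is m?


log2(n/k) = log2(401/19) ≈ 4.399531.
2*k*log2(n/k) ≈ 2*19*4.399531 = 167.182178.
m = ceil(167.182178) = 168.

168


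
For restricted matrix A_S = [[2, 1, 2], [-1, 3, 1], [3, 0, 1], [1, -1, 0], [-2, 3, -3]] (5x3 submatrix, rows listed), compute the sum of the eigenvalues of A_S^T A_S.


Sum of eigenvalues of A_S^T A_S = trace(A_S^T A_S) = sum of squared column norms of A_S.
A_S^T A_S diagonal: [19, 20, 15].
trace = 19 + 20 + 15 = 54.

54


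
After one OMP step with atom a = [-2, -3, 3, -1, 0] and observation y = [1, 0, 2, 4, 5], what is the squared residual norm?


a^T a = 23.
a^T y = 0.
coeff = 0/23 = 0.
||r||^2 = 46.

46


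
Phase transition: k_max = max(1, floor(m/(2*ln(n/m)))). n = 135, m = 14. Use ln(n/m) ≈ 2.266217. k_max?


n/m = 135/14.
ln(n/m) ≈ 2.266217.
2*ln(n/m) ≈ 4.532434.
m/(2*ln(n/m)) ≈ 14/4.532434 ≈ 3.0888.
floor = 3.
k_max = max(1, 3) = 3.

3


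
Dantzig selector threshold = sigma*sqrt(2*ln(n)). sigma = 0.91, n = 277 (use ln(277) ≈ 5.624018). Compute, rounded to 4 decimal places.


ln(277) ≈ 5.624018.
2*ln(n) ≈ 11.248036.
sqrt(2*ln(n)) ≈ sqrt(11.248036) ≈ 3.353809.
threshold ≈ 0.91*3.353809 = 3.05196619 ≈ 3.0520.

3.0520


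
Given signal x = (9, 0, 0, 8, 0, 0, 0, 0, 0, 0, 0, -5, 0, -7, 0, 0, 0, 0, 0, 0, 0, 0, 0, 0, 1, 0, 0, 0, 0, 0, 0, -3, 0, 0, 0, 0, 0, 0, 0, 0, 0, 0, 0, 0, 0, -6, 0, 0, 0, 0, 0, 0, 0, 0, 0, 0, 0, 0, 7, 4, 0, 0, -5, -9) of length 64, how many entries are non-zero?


Non-zero positions: [0, 3, 11, 13, 24, 31, 45, 58, 59, 62, 63].
Sparsity = 11.

11


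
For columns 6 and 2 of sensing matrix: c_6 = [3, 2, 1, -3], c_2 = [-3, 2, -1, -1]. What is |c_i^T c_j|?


Inner product: 3*-3 + 2*2 + 1*-1 + -3*-1
Products: [-9, 4, -1, 3]
Sum = -3.
|dot| = 3.

3


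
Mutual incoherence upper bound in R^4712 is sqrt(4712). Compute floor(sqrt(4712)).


68^2 = 4624 <= 4712 < 4761 = 69^2, so 68 <= sqrt(4712) < 69.
floor(sqrt(4712)) = 68.

68


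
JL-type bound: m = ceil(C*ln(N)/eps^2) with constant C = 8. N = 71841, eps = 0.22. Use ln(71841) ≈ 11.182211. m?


ln(71841) ≈ 11.182211.
eps^2 = 0.22^2 = 0.0484.
C*ln(N)/eps^2 ≈ 8*11.182211/0.0484 ≈ 1848.2993.
m = ceil(1848.2993) = 1849.

1849


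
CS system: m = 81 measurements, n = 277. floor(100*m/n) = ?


100*m/n = 100*81/277 ≈ 29.2419.
floor = 29.

29


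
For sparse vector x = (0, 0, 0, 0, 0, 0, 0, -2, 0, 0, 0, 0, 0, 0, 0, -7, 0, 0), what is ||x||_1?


Non-zero entries: [(7, -2), (15, -7)]
Absolute values: [2, 7]
||x||_1 = sum = 9.

9


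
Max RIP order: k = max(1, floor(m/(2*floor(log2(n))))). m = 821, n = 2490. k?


floor(log2(2490)) = 11.
2*11 = 22.
m/(2*floor(log2(n))) = 821/22 ≈ 37.3182.
floor = 37.
k = max(1, 37) = 37.

37


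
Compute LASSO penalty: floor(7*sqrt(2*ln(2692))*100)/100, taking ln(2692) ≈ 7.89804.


ln(2692) ≈ 7.89804.
2*ln(n) ≈ 15.79608.
sqrt(2*ln(n)) ≈ sqrt(15.79608) ≈ 3.974428.
lambda ≈ 7*3.974428 = 27.820996.
floor(lambda*100)/100 = 27.82.

27.82


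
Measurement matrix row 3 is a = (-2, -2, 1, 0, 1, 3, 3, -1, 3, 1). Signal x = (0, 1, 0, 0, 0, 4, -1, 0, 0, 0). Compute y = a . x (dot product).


Non-zero terms: ['-2*1', '3*4', '3*-1']
Products: [-2, 12, -3]
y = sum = 7.

7


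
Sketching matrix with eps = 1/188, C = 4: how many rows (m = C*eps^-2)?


1/eps = 188.
(1/eps)^2 = 35344.
m = 4*35344 = 141376.

141376


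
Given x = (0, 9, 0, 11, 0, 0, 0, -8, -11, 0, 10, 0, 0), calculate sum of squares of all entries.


Non-zero entries: [(1, 9), (3, 11), (7, -8), (8, -11), (10, 10)]
Squares: [81, 121, 64, 121, 100]
||x||_2^2 = sum = 487.

487


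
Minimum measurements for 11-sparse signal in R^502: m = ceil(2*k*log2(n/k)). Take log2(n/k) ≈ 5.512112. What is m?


log2(n/k) = log2(502/11) ≈ 5.512112.
2*k*log2(n/k) ≈ 2*11*5.512112 = 121.266464.
m = ceil(121.266464) = 122.

122


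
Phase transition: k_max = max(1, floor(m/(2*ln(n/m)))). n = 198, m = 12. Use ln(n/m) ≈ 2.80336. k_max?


n/m = 198/12 = 33/2.
ln(n/m) ≈ 2.80336.
2*ln(n/m) ≈ 5.60672.
m/(2*ln(n/m)) ≈ 12/5.60672 ≈ 2.1403.
floor = 2.
k_max = max(1, 2) = 2.

2


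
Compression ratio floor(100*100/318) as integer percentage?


100*m/n = 100*100/318 ≈ 31.4465.
floor = 31.

31


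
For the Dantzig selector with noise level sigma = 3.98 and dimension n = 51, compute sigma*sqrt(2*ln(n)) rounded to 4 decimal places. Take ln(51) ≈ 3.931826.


ln(51) ≈ 3.931826.
2*ln(n) ≈ 7.863652.
sqrt(2*ln(n)) ≈ sqrt(7.863652) ≈ 2.80422.
threshold ≈ 3.98*2.80422 = 11.1607956 ≈ 11.1608.

11.1608


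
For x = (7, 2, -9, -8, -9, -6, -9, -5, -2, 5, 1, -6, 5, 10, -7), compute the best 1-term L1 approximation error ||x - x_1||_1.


Sorted |x_i| descending: [10, 9, 9, 9, 8, 7, 7, 6, 6, 5, 5, 5, 2, 2, 1]
Keep top 1: [10]
Tail entries: [9, 9, 9, 8, 7, 7, 6, 6, 5, 5, 5, 2, 2, 1]
L1 error = sum of tail = 81.

81


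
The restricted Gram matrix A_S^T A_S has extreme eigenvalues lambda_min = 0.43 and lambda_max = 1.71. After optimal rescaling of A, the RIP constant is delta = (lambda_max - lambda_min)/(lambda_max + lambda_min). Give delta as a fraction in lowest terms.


lambda_max - lambda_min = 1.71 - 0.43 = 1.28.
lambda_max + lambda_min = 1.71 + 0.43 = 2.14.
delta = 1.28/2.14 = 128/214 = 64/107.

64/107


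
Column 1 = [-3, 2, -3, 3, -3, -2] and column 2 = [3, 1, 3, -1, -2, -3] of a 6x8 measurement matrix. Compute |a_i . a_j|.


Inner product: -3*3 + 2*1 + -3*3 + 3*-1 + -3*-2 + -2*-3
Products: [-9, 2, -9, -3, 6, 6]
Sum = -7.
|dot| = 7.

7


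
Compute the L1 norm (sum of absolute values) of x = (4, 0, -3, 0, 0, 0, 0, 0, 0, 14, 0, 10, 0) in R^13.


Non-zero entries: [(0, 4), (2, -3), (9, 14), (11, 10)]
Absolute values: [4, 3, 14, 10]
||x||_1 = sum = 31.

31


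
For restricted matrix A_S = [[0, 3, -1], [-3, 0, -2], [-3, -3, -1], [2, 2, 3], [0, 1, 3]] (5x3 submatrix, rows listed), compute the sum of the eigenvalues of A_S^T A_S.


Sum of eigenvalues of A_S^T A_S = trace(A_S^T A_S) = sum of squared column norms of A_S.
A_S^T A_S diagonal: [22, 23, 24].
trace = 22 + 23 + 24 = 69.

69


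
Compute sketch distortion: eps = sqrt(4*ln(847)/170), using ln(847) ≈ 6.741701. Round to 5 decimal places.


ln(847) ≈ 6.741701.
4*ln(N)/m ≈ 4*6.741701/170 ≈ 0.15862826.
eps = sqrt(0.15862826) ≈ 0.3982816 ≈ 0.39828.

0.39828


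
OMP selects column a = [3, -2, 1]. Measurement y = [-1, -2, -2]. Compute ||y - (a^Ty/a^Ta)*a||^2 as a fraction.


a^T a = 14.
a^T y = -1.
coeff = -1/14 = -1/14.
||r||^2 = 125/14.

125/14


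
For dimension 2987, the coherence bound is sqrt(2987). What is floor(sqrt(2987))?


54^2 = 2916 <= 2987 < 3025 = 55^2, so 54 <= sqrt(2987) < 55.
floor(sqrt(2987)) = 54.

54


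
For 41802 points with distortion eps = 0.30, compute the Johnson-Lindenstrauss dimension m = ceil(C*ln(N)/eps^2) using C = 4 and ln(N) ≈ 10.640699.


ln(41802) ≈ 10.640699.
eps^2 = 0.30^2 = 0.09.
C*ln(N)/eps^2 ≈ 4*10.640699/0.09 ≈ 472.92.
m = ceil(472.92) = 473.

473


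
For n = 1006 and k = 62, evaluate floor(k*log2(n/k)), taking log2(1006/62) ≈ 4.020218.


log2(n/k) = log2(1006/62) ≈ 4.020218.
k*log2(n/k) ≈ 62*4.020218 = 249.253516.
floor(249.253516) = 249.

249


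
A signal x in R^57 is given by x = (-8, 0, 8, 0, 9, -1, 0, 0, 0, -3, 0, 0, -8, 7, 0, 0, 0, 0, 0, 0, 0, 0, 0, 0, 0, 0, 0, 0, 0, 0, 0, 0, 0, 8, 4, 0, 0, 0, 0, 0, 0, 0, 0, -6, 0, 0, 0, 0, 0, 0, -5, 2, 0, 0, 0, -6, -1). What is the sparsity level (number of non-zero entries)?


Non-zero positions: [0, 2, 4, 5, 9, 12, 13, 33, 34, 43, 50, 51, 55, 56].
Sparsity = 14.

14


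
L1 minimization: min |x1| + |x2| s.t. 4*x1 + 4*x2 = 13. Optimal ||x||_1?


Axis intercepts:
  x1 = 13/4, x2 = 0: L1 = 13/4
  x1 = 0, x2 = 13/4: L1 = 13/4
x* = (13/4, 0)
||x*||_1 = 13/4.

13/4


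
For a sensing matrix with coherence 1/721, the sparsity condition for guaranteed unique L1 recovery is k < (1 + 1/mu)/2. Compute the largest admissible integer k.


1/mu = 721.
1 + 1/mu = 722.
(1 + 1/mu)/2 = 361 is an integer and the inequality is strict, so k_max = 361 - 1 = 360.

360


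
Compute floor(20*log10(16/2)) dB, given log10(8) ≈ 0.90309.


||x||/||e|| = 16/2 = 8.
log10(8) ≈ 0.90309.
20*log10(||x||/||e||) ≈ 20*0.90309 = 18.0618.
floor(18.0618) = 18.

18


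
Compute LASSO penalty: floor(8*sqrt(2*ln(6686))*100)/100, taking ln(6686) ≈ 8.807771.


ln(6686) ≈ 8.807771.
2*ln(n) ≈ 17.615542.
sqrt(2*ln(n)) ≈ sqrt(17.615542) ≈ 4.197087.
lambda ≈ 8*4.197087 = 33.576696.
floor(lambda*100)/100 = 33.57.

33.57


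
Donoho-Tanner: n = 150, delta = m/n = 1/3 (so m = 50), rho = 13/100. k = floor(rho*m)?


m = 1/3*150 = 50.
rho = 13/100.
rho*m = 13/100*50 = 6.5.
k = floor(6.5) = 6.

6


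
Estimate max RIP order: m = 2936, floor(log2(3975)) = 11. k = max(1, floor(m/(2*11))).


floor(log2(3975)) = 11.
2*11 = 22.
m/(2*floor(log2(n))) = 2936/22 ≈ 133.4545.
floor = 133.
k = max(1, 133) = 133.

133


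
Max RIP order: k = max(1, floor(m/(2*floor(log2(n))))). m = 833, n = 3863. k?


floor(log2(3863)) = 11.
2*11 = 22.
m/(2*floor(log2(n))) = 833/22 ≈ 37.8636.
floor = 37.
k = max(1, 37) = 37.

37


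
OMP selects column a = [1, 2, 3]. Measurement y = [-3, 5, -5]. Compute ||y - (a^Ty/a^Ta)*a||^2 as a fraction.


a^T a = 14.
a^T y = -8.
coeff = -8/14 = -4/7.
||r||^2 = 381/7.

381/7


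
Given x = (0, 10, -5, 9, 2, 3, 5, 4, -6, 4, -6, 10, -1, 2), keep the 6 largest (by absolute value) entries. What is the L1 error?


Sorted |x_i| descending: [10, 10, 9, 6, 6, 5, 5, 4, 4, 3, 2, 2, 1, 0]
Keep top 6: [10, 10, 9, 6, 6, 5]
Tail entries: [5, 4, 4, 3, 2, 2, 1, 0]
L1 error = sum of tail = 21.

21


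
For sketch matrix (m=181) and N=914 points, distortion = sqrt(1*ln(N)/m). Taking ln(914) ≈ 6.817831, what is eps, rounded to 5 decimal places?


ln(914) ≈ 6.817831.
1*ln(N)/m ≈ 1*6.817831/181 ≈ 0.03766757.
eps = sqrt(0.03766757) ≈ 0.1940813 ≈ 0.19408.

0.19408


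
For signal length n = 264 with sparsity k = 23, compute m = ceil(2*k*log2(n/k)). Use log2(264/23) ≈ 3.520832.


log2(n/k) = log2(264/23) ≈ 3.520832.
2*k*log2(n/k) ≈ 2*23*3.520832 = 161.958272.
m = ceil(161.958272) = 162.

162


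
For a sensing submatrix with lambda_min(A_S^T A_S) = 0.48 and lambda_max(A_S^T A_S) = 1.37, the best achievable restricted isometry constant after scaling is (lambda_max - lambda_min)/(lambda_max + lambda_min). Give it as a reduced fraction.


lambda_max - lambda_min = 1.37 - 0.48 = 0.89.
lambda_max + lambda_min = 1.37 + 0.48 = 1.85.
delta = 0.89/1.85 = 89/185.

89/185


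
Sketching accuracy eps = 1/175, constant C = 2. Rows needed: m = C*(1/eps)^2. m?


1/eps = 175.
(1/eps)^2 = 30625.
m = 2*30625 = 61250.

61250


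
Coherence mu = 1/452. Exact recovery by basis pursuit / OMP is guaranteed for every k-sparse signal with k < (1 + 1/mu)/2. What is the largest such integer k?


1/mu = 452.
1 + 1/mu = 453.
(1 + 1/mu)/2 = 226.5 is not an integer, so k_max = floor(226.5) = 226.

226


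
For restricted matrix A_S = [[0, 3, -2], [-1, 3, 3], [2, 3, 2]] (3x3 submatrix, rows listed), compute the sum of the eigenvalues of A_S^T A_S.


Sum of eigenvalues of A_S^T A_S = trace(A_S^T A_S) = sum of squared column norms of A_S.
A_S^T A_S diagonal: [5, 27, 17].
trace = 5 + 27 + 17 = 49.

49


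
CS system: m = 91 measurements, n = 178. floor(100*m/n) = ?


100*m/n = 100*91/178 ≈ 51.1236.
floor = 51.

51


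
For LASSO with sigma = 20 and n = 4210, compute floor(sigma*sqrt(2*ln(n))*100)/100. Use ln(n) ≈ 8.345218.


ln(4210) ≈ 8.345218.
2*ln(n) ≈ 16.690436.
sqrt(2*ln(n)) ≈ sqrt(16.690436) ≈ 4.085393.
lambda ≈ 20*4.085393 = 81.70786.
floor(lambda*100)/100 = 81.70.

81.70


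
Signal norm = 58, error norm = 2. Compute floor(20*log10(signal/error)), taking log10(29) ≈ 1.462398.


||x||/||e|| = 58/2 = 29.
log10(29) ≈ 1.462398.
20*log10(||x||/||e||) ≈ 20*1.462398 = 29.24796.
floor(29.24796) = 29.

29


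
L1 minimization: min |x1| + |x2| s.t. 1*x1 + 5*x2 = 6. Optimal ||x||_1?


Axis intercepts:
  x1 = 6, x2 = 0: L1 = 6
  x1 = 0, x2 = 6/5: L1 = 6/5
x* = (0, 6/5)
||x*||_1 = 6/5.

6/5


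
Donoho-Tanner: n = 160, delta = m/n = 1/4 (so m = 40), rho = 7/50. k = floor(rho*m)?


m = 1/4*160 = 40.
rho = 7/50.
rho*m = 7/50*40 = 5.6.
k = floor(5.6) = 5.

5


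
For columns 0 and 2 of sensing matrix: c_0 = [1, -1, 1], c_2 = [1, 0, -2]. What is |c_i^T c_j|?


Inner product: 1*1 + -1*0 + 1*-2
Products: [1, 0, -2]
Sum = -1.
|dot| = 1.

1


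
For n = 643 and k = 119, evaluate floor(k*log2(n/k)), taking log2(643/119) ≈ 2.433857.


log2(n/k) = log2(643/119) ≈ 2.433857.
k*log2(n/k) ≈ 119*2.433857 = 289.628983.
floor(289.628983) = 289.

289


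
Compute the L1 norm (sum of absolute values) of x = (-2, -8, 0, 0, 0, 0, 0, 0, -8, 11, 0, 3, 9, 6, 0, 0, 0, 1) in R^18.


Non-zero entries: [(0, -2), (1, -8), (8, -8), (9, 11), (11, 3), (12, 9), (13, 6), (17, 1)]
Absolute values: [2, 8, 8, 11, 3, 9, 6, 1]
||x||_1 = sum = 48.

48


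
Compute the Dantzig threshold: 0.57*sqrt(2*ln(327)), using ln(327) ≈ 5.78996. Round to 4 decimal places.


ln(327) ≈ 5.78996.
2*ln(n) ≈ 11.57992.
sqrt(2*ln(n)) ≈ sqrt(11.57992) ≈ 3.402928.
threshold ≈ 0.57*3.402928 = 1.93966896 ≈ 1.9397.

1.9397


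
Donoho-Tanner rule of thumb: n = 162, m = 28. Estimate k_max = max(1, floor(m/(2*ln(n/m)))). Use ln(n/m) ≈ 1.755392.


n/m = 162/28 = 81/14.
ln(n/m) ≈ 1.755392.
2*ln(n/m) ≈ 3.510784.
m/(2*ln(n/m)) ≈ 28/3.510784 ≈ 7.9754.
floor = 7.
k_max = max(1, 7) = 7.

7


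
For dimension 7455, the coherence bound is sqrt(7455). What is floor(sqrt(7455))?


86^2 = 7396 <= 7455 < 7569 = 87^2, so 86 <= sqrt(7455) < 87.
floor(sqrt(7455)) = 86.

86


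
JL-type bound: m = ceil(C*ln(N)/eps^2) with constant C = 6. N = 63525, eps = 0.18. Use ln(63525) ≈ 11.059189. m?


ln(63525) ≈ 11.059189.
eps^2 = 0.18^2 = 0.0324.
C*ln(N)/eps^2 ≈ 6*11.059189/0.0324 ≈ 2047.998.
m = ceil(2047.998) = 2048.

2048


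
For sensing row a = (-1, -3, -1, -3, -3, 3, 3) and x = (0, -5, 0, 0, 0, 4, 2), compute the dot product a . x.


Non-zero terms: ['-3*-5', '3*4', '3*2']
Products: [15, 12, 6]
y = sum = 33.

33


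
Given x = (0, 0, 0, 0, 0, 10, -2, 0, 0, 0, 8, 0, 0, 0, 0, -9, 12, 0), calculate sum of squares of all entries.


Non-zero entries: [(5, 10), (6, -2), (10, 8), (15, -9), (16, 12)]
Squares: [100, 4, 64, 81, 144]
||x||_2^2 = sum = 393.

393


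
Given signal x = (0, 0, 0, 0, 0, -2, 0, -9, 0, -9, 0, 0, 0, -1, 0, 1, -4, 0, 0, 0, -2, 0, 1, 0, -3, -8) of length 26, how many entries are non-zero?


Non-zero positions: [5, 7, 9, 13, 15, 16, 20, 22, 24, 25].
Sparsity = 10.

10


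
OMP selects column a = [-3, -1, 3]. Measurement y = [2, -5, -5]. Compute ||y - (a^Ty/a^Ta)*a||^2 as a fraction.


a^T a = 19.
a^T y = -16.
coeff = -16/19 = -16/19.
||r||^2 = 770/19.

770/19


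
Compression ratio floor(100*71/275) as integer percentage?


100*m/n = 100*71/275 ≈ 25.8182.
floor = 25.

25


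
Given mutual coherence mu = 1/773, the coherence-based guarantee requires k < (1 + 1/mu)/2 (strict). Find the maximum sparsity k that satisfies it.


1/mu = 773.
1 + 1/mu = 774.
(1 + 1/mu)/2 = 387 is an integer and the inequality is strict, so k_max = 387 - 1 = 386.

386


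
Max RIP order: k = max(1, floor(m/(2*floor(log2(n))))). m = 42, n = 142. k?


floor(log2(142)) = 7.
2*7 = 14.
m/(2*floor(log2(n))) = 42/14 ≈ 3.0.
floor = 3.
k = max(1, 3) = 3.

3


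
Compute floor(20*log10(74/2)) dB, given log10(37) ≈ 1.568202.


||x||/||e|| = 74/2 = 37.
log10(37) ≈ 1.568202.
20*log10(||x||/||e||) ≈ 20*1.568202 = 31.36404.
floor(31.36404) = 31.

31


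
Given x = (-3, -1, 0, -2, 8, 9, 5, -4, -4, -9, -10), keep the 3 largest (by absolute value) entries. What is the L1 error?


Sorted |x_i| descending: [10, 9, 9, 8, 5, 4, 4, 3, 2, 1, 0]
Keep top 3: [10, 9, 9]
Tail entries: [8, 5, 4, 4, 3, 2, 1, 0]
L1 error = sum of tail = 27.

27


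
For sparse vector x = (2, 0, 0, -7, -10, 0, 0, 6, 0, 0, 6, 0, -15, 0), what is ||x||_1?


Non-zero entries: [(0, 2), (3, -7), (4, -10), (7, 6), (10, 6), (12, -15)]
Absolute values: [2, 7, 10, 6, 6, 15]
||x||_1 = sum = 46.

46


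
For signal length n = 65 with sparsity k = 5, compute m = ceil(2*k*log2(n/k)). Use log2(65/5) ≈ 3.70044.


log2(n/k) = log2(65/5) ≈ 3.70044.
2*k*log2(n/k) ≈ 2*5*3.70044 = 37.0044.
m = ceil(37.0044) = 38.

38


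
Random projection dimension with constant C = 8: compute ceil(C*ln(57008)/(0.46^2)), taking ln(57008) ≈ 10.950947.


ln(57008) ≈ 10.950947.
eps^2 = 0.46^2 = 0.2116.
C*ln(N)/eps^2 ≈ 8*10.950947/0.2116 ≈ 414.0245.
m = ceil(414.0245) = 415.

415


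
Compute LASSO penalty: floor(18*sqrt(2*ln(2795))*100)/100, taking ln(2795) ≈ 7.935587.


ln(2795) ≈ 7.935587.
2*ln(n) ≈ 15.871174.
sqrt(2*ln(n)) ≈ sqrt(15.871174) ≈ 3.983864.
lambda ≈ 18*3.983864 = 71.709552.
floor(lambda*100)/100 = 71.70.

71.70


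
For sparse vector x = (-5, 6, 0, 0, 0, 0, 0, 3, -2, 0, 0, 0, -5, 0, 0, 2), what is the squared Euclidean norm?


Non-zero entries: [(0, -5), (1, 6), (7, 3), (8, -2), (12, -5), (15, 2)]
Squares: [25, 36, 9, 4, 25, 4]
||x||_2^2 = sum = 103.

103


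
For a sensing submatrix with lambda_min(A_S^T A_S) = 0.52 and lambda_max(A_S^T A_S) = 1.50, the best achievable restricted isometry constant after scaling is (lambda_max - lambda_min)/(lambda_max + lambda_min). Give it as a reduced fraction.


lambda_max - lambda_min = 1.50 - 0.52 = 0.98.
lambda_max + lambda_min = 1.50 + 0.52 = 2.02.
delta = 0.98/2.02 = 98/202 = 49/101.

49/101


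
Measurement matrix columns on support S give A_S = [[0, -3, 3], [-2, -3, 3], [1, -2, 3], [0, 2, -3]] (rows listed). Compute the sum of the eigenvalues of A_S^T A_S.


Sum of eigenvalues of A_S^T A_S = trace(A_S^T A_S) = sum of squared column norms of A_S.
A_S^T A_S diagonal: [5, 26, 36].
trace = 5 + 26 + 36 = 67.

67


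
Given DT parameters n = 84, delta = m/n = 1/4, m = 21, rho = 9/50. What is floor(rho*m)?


m = 1/4*84 = 21.
rho = 9/50.
rho*m = 9/50*21 = 3.78.
k = floor(3.78) = 3.

3


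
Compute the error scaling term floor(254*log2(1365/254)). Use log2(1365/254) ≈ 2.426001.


log2(n/k) = log2(1365/254) ≈ 2.426001.
k*log2(n/k) ≈ 254*2.426001 = 616.204254.
floor(616.204254) = 616.

616


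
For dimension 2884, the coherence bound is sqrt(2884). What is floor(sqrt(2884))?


53^2 = 2809 <= 2884 < 2916 = 54^2, so 53 <= sqrt(2884) < 54.
floor(sqrt(2884)) = 53.

53


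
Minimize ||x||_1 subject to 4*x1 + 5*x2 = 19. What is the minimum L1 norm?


Axis intercepts:
  x1 = 19/4, x2 = 0: L1 = 19/4
  x1 = 0, x2 = 19/5: L1 = 19/5
x* = (0, 19/5)
||x*||_1 = 19/5.

19/5


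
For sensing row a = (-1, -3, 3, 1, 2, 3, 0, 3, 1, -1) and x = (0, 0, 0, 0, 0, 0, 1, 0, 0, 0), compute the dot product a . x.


Non-zero terms: ['0*1']
Products: [0]
y = sum = 0.

0


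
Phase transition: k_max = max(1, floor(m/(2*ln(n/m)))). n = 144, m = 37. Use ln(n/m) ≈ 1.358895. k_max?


n/m = 144/37.
ln(n/m) ≈ 1.358895.
2*ln(n/m) ≈ 2.71779.
m/(2*ln(n/m)) ≈ 37/2.71779 ≈ 13.614.
floor = 13.
k_max = max(1, 13) = 13.

13


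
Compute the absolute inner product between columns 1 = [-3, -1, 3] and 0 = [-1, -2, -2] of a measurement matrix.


Inner product: -3*-1 + -1*-2 + 3*-2
Products: [3, 2, -6]
Sum = -1.
|dot| = 1.

1


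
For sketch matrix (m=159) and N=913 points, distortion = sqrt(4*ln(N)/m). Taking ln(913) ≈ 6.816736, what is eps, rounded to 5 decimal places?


ln(913) ≈ 6.816736.
4*ln(N)/m ≈ 4*6.816736/159 ≈ 0.17149021.
eps = sqrt(0.17149021) ≈ 0.4141138 ≈ 0.41411.

0.41411


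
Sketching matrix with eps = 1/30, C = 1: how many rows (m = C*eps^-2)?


1/eps = 30.
(1/eps)^2 = 900.
m = 1*900 = 900.

900


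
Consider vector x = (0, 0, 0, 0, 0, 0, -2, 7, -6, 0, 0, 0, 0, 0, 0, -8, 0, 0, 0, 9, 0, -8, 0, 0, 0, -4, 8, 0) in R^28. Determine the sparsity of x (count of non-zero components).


Non-zero positions: [6, 7, 8, 15, 19, 21, 25, 26].
Sparsity = 8.

8


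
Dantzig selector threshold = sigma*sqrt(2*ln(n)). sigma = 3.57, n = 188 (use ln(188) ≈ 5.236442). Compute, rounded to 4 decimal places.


ln(188) ≈ 5.236442.
2*ln(n) ≈ 10.472884.
sqrt(2*ln(n)) ≈ sqrt(10.472884) ≈ 3.236184.
threshold ≈ 3.57*3.236184 = 11.55317688 ≈ 11.5532.

11.5532


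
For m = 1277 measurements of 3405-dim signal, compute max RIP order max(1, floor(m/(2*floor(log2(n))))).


floor(log2(3405)) = 11.
2*11 = 22.
m/(2*floor(log2(n))) = 1277/22 ≈ 58.0455.
floor = 58.
k = max(1, 58) = 58.

58


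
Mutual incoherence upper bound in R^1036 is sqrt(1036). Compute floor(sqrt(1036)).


32^2 = 1024 <= 1036 < 1089 = 33^2, so 32 <= sqrt(1036) < 33.
floor(sqrt(1036)) = 32.

32


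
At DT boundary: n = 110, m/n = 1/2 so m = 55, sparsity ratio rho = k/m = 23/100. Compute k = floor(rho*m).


m = 1/2*110 = 55.
rho = 23/100.
rho*m = 23/100*55 = 12.65.
k = floor(12.65) = 12.

12


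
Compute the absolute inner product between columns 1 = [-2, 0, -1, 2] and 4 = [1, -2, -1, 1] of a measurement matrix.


Inner product: -2*1 + 0*-2 + -1*-1 + 2*1
Products: [-2, 0, 1, 2]
Sum = 1.
|dot| = 1.

1


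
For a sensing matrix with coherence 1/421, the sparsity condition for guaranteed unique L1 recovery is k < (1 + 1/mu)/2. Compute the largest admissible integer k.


1/mu = 421.
1 + 1/mu = 422.
(1 + 1/mu)/2 = 211 is an integer and the inequality is strict, so k_max = 211 - 1 = 210.

210


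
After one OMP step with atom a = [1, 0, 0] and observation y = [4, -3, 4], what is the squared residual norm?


a^T a = 1.
a^T y = 4.
coeff = 4/1 = 4.
||r||^2 = 25.

25


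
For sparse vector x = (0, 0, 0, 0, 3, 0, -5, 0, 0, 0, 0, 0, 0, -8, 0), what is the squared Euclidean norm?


Non-zero entries: [(4, 3), (6, -5), (13, -8)]
Squares: [9, 25, 64]
||x||_2^2 = sum = 98.

98


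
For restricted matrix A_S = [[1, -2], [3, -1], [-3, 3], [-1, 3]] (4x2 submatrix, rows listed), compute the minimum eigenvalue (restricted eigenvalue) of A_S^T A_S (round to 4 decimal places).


A_S^T A_S = [[20, -17], [-17, 23]].
trace = 43.
det = 171.
disc = trace^2 - 4*det = 1849 - 4*171 = 1165.
sqrt(1165) ≈ 34.132096.
lam_min = (43 - sqrt(1165))/2 ≈ (43 - 34.132096)/2 = 4.433952 ≈ 4.4340.

4.4340


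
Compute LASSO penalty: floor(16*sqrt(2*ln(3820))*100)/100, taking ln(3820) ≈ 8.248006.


ln(3820) ≈ 8.248006.
2*ln(n) ≈ 16.496012.
sqrt(2*ln(n)) ≈ sqrt(16.496012) ≈ 4.061528.
lambda ≈ 16*4.061528 = 64.984448.
floor(lambda*100)/100 = 64.98.

64.98


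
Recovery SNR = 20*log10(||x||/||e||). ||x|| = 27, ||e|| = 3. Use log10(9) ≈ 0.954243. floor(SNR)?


||x||/||e|| = 27/3 = 9.
log10(9) ≈ 0.954243.
20*log10(||x||/||e||) ≈ 20*0.954243 = 19.08486.
floor(19.08486) = 19.

19


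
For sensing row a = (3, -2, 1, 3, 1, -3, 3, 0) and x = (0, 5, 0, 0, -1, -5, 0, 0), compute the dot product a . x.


Non-zero terms: ['-2*5', '1*-1', '-3*-5']
Products: [-10, -1, 15]
y = sum = 4.

4


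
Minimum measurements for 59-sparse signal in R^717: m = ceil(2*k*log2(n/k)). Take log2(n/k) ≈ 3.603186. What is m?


log2(n/k) = log2(717/59) ≈ 3.603186.
2*k*log2(n/k) ≈ 2*59*3.603186 = 425.175948.
m = ceil(425.175948) = 426.

426


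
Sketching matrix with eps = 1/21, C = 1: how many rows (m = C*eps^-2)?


1/eps = 21.
(1/eps)^2 = 441.
m = 1*441 = 441.

441


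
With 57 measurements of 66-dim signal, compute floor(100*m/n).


100*m/n = 100*57/66 ≈ 86.3636.
floor = 86.

86


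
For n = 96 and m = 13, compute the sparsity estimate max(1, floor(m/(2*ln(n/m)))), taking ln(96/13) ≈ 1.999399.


n/m = 96/13.
ln(n/m) ≈ 1.999399.
2*ln(n/m) ≈ 3.998798.
m/(2*ln(n/m)) ≈ 13/3.998798 ≈ 3.251.
floor = 3.
k_max = max(1, 3) = 3.

3


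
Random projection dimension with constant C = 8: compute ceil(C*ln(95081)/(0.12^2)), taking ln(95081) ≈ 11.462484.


ln(95081) ≈ 11.462484.
eps^2 = 0.12^2 = 0.0144.
C*ln(N)/eps^2 ≈ 8*11.462484/0.0144 ≈ 6368.0467.
m = ceil(6368.0467) = 6369.

6369


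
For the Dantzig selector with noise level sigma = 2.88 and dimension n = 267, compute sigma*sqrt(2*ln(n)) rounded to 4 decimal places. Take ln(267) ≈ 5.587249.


ln(267) ≈ 5.587249.
2*ln(n) ≈ 11.174498.
sqrt(2*ln(n)) ≈ sqrt(11.174498) ≈ 3.342828.
threshold ≈ 2.88*3.342828 = 9.62734464 ≈ 9.6273.

9.6273


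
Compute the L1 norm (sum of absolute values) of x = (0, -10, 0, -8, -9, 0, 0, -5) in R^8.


Non-zero entries: [(1, -10), (3, -8), (4, -9), (7, -5)]
Absolute values: [10, 8, 9, 5]
||x||_1 = sum = 32.

32


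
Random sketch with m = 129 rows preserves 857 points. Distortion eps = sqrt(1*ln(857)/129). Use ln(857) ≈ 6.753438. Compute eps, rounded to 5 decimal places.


ln(857) ≈ 6.753438.
1*ln(N)/m ≈ 1*6.753438/129 ≈ 0.05235223.
eps = sqrt(0.05235223) ≈ 0.2288061 ≈ 0.22881.

0.22881


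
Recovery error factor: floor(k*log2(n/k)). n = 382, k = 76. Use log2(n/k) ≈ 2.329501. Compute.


log2(n/k) = log2(382/76) ≈ 2.329501.
k*log2(n/k) ≈ 76*2.329501 = 177.042076.
floor(177.042076) = 177.

177


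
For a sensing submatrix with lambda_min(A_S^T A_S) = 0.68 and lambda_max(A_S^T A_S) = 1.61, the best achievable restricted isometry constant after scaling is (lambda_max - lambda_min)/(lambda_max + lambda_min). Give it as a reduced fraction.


lambda_max - lambda_min = 1.61 - 0.68 = 0.93.
lambda_max + lambda_min = 1.61 + 0.68 = 2.29.
delta = 0.93/2.29 = 93/229.

93/229


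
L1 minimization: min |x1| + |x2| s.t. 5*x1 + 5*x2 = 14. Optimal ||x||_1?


Axis intercepts:
  x1 = 14/5, x2 = 0: L1 = 14/5
  x1 = 0, x2 = 14/5: L1 = 14/5
x* = (14/5, 0)
||x*||_1 = 14/5.

14/5


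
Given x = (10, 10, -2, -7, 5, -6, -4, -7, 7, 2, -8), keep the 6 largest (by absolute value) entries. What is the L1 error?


Sorted |x_i| descending: [10, 10, 8, 7, 7, 7, 6, 5, 4, 2, 2]
Keep top 6: [10, 10, 8, 7, 7, 7]
Tail entries: [6, 5, 4, 2, 2]
L1 error = sum of tail = 19.

19


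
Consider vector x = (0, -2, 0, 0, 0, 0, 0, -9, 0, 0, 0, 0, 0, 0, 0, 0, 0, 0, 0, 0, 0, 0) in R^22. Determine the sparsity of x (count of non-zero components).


Non-zero positions: [1, 7].
Sparsity = 2.

2


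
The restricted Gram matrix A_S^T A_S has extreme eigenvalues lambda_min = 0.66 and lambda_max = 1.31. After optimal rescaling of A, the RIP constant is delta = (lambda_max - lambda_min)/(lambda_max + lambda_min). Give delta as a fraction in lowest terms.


lambda_max - lambda_min = 1.31 - 0.66 = 0.65.
lambda_max + lambda_min = 1.31 + 0.66 = 1.97.
delta = 0.65/1.97 = 65/197.

65/197


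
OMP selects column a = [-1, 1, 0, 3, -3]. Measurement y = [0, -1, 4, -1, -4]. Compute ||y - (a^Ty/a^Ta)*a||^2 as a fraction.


a^T a = 20.
a^T y = 8.
coeff = 8/20 = 2/5.
||r||^2 = 154/5.

154/5


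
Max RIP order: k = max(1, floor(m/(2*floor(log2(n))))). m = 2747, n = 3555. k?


floor(log2(3555)) = 11.
2*11 = 22.
m/(2*floor(log2(n))) = 2747/22 ≈ 124.8636.
floor = 124.
k = max(1, 124) = 124.

124


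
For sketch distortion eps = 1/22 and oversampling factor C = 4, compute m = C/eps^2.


1/eps = 22.
(1/eps)^2 = 484.
m = 4*484 = 1936.

1936


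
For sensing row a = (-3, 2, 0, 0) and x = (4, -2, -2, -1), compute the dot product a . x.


Non-zero terms: ['-3*4', '2*-2', '0*-2', '0*-1']
Products: [-12, -4, 0, 0]
y = sum = -16.

-16


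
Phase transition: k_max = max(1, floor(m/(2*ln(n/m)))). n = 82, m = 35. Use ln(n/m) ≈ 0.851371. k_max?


n/m = 82/35.
ln(n/m) ≈ 0.851371.
2*ln(n/m) ≈ 1.702742.
m/(2*ln(n/m)) ≈ 35/1.702742 ≈ 20.5551.
floor = 20.
k_max = max(1, 20) = 20.

20


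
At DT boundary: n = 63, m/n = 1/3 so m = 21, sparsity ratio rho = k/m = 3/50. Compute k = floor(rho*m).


m = 1/3*63 = 21.
rho = 3/50.
rho*m = 3/50*21 = 1.26.
k = floor(1.26) = 1.

1


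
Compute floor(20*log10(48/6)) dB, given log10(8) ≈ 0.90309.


||x||/||e|| = 48/6 = 8.
log10(8) ≈ 0.90309.
20*log10(||x||/||e||) ≈ 20*0.90309 = 18.0618.
floor(18.0618) = 18.

18


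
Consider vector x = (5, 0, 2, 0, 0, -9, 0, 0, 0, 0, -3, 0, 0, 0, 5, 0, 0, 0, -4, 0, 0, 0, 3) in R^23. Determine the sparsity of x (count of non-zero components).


Non-zero positions: [0, 2, 5, 10, 14, 18, 22].
Sparsity = 7.

7


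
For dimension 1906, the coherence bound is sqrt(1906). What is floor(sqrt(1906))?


43^2 = 1849 <= 1906 < 1936 = 44^2, so 43 <= sqrt(1906) < 44.
floor(sqrt(1906)) = 43.

43


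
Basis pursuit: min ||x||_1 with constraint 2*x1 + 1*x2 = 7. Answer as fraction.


Axis intercepts:
  x1 = 7/2, x2 = 0: L1 = 7/2
  x1 = 0, x2 = 7: L1 = 7
x* = (7/2, 0)
||x*||_1 = 7/2.

7/2


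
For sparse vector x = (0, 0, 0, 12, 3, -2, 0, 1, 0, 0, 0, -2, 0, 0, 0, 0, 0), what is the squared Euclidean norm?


Non-zero entries: [(3, 12), (4, 3), (5, -2), (7, 1), (11, -2)]
Squares: [144, 9, 4, 1, 4]
||x||_2^2 = sum = 162.

162


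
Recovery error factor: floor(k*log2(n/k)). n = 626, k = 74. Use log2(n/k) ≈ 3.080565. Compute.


log2(n/k) = log2(626/74) ≈ 3.080565.
k*log2(n/k) ≈ 74*3.080565 = 227.96181.
floor(227.96181) = 227.

227


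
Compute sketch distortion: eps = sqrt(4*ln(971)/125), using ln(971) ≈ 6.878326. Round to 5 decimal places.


ln(971) ≈ 6.878326.
4*ln(N)/m ≈ 4*6.878326/125 ≈ 0.22010643.
eps = sqrt(0.22010643) ≈ 0.469155 ≈ 0.46916.

0.46916


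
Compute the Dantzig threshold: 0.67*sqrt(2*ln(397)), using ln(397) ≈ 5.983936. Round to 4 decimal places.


ln(397) ≈ 5.983936.
2*ln(n) ≈ 11.967872.
sqrt(2*ln(n)) ≈ sqrt(11.967872) ≈ 3.459461.
threshold ≈ 0.67*3.459461 = 2.31783887 ≈ 2.3178.

2.3178


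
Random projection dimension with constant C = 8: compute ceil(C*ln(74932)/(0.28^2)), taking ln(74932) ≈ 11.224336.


ln(74932) ≈ 11.224336.
eps^2 = 0.28^2 = 0.0784.
C*ln(N)/eps^2 ≈ 8*11.224336/0.0784 ≈ 1145.3404.
m = ceil(1145.3404) = 1146.

1146
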